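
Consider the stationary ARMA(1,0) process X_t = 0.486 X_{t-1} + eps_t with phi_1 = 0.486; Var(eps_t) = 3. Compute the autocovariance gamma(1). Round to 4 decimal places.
\gamma(1) = 1.9089

Multiply the model equation by X_{t-k} and take expectations. With theta_0 = psi_0 = 1 and psi_j the MA(infinity) weights, this gives
  gamma(k) - sum_i phi_i gamma(k-i) = c_k,
  c_k = sigma^2 * sum_{j=k..q} theta_j psi_{j-k}   (c_k = 0 for k > q),
using gamma(-m) = gamma(m).
Pure AR (q = 0): c_0 = sigma^2 = 3, c_k = 0 for k >= 1.
Equations for k = 0 and k = 1 (AR order 1):
  gamma(0) = phi_1 gamma(1) + c_0
  gamma(1) = phi_1 gamma(0) + c_1
Substituting the second into the first: gamma(0) (1 - phi_1^2) = c_0 + phi_1 c_1, so
  gamma(0) = c_0 / (1 - phi_1^2) = 3 / (1 - (0.486)^2) = 3 / 0.763804 = 3.927709.
  gamma(1) = phi_1 gamma(0) = (0.486)(3.927709) = 1.908867.
Therefore gamma(1) = 1.9089 (to 4 decimal places).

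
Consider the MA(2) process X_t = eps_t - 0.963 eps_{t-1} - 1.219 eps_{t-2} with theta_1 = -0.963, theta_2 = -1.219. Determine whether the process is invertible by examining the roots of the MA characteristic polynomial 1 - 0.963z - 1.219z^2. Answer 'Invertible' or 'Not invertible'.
\text{Not invertible}

The MA(q) characteristic polynomial is P(z) = 1 - 0.963z - 1.219z^2.
Invertibility requires all roots to lie outside the unit circle, i.e. |z| > 1 for every root.
Set 1 + (-0.963) z + (-1.219) z^2 = 0, i.e. a z^2 + b z + c = 0 with a = -1.219, b = -0.963, c = 1.
Discriminant D = b^2 - 4ac = (-0.963)^2 - 4*(-1.219)*1 = 0.927369 - (-4.876) = 5.803369.
D >= 0, so the roots are real: z = (-b +/- sqrt(D)) / (2a) = (0.963 +/- 2.409018) / (-2.438).
  z_1 = (0.963 + 2.409018) / (-2.438) = -1.3831,   |z_1| = 1.3831.
  z_2 = (0.963 - 2.409018) / (-2.438) = 0.5931,   |z_2| = 0.5931.
Moduli of all roots: 1.3831, 0.5931.
All moduli strictly greater than 1? No.
Verdict: Not invertible.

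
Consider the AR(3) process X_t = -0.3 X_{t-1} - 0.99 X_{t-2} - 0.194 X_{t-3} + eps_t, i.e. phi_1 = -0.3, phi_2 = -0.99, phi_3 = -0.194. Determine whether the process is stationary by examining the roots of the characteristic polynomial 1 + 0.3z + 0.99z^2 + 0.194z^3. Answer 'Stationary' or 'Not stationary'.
\text{Stationary}

The AR(p) characteristic polynomial is P(z) = 1 + 0.3z + 0.99z^2 + 0.194z^3.
Stationarity requires all roots to lie outside the unit circle, i.e. |z| > 1 for every root.
Degree 3: look for a simple real root z0 first, then factor out (1 - z/z0) and solve the remaining quadratic.
Testing z0 = -5: P(-5) = 1 + (0.3)(-5) + (0.99)(-5)^2 + (0.194)(-5)^3
  = 1 + (-1.5) + (24.75) + (-24.25) = 0.  So z_0 = -5 is a root, |z_0| = 5.
Divide out the factor (1 + 0.2 z) = (1 - z/z0) (since 1/z0 = -0.2):
  P(z) = (1 + 0.2 z)(1 + (0.1) z + (0.97) z^2)
  [check: z-coef 0.1 - (-0.2) = 0.3; z^2-coef 0.97 - (-0.2)(0.1) = 0.99; z^3-coef -(-0.2)(0.97) = 0.194.]
Remaining roots from the quadratic factor 1 + (0.1) z + (0.97) z^2:
  Set 1 + (0.1) z + (0.97) z^2 = 0, i.e. a z^2 + b z + c = 0 with a = 0.97, b = 0.1, c = 1.
  Discriminant D = b^2 - 4ac = (0.1)^2 - 4*(0.97)*1 = 0.01 - (3.88) = -3.87.
  D < 0, so the roots are the complex-conjugate pair z = (-b +/- i sqrt(-D)) / (2a) = -0.0515 +/- 1.014i.
  For a conjugate pair |z|^2 = z * conj(z) = (product of roots) = c/a = 1/(0.97) = 1.030928, so |z| = sqrt(1.030928) = 1.0153 for both roots.
Moduli of all roots: 5.0000, 1.0153, 1.0153.
All moduli strictly greater than 1? Yes.
Verdict: Stationary.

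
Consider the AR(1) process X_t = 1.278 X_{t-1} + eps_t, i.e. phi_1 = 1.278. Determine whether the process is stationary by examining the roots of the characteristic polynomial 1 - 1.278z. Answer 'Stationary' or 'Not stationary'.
\text{Not stationary}

The AR(p) characteristic polynomial is P(z) = 1 - 1.278z.
Stationarity requires all roots to lie outside the unit circle, i.e. |z| > 1 for every root.
This is linear in z: 1 + (-1.278) z = 0  =>  z = -1/(-1.278) = 0.782473,  |z| = 0.782473.
Moduli of all roots: 0.7825.
All moduli strictly greater than 1? No.
Verdict: Not stationary.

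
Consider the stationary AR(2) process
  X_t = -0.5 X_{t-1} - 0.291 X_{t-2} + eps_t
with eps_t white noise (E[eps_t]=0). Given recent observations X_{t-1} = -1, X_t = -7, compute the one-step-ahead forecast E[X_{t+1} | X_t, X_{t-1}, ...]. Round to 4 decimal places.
E[X_{t+1} \mid \mathcal F_t] = 3.7910

For an AR(p) model X_t = c + sum_i phi_i X_{t-i} + eps_t, the
one-step-ahead conditional mean is
  E[X_{t+1} | X_t, ...] = c + sum_i phi_i X_{t+1-i}.
Substitute known values:
  E[X_{t+1} | ...] = (-0.5) * (-7) + (-0.291) * (-1)
                   = 3.7910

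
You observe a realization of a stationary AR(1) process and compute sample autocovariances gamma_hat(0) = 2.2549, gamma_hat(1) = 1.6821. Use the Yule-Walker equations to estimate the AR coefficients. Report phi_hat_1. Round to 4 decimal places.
\hat\phi_{1} = 0.7460

The Yule-Walker equations for an AR(p) process read, in matrix form,
  Gamma_p phi = r_p,   with   (Gamma_p)_{ij} = gamma(|i - j|),
                       (r_p)_i = gamma(i),   i,j = 1..p.
Substitute the sample gammas (Toeplitz matrix and right-hand side of size 1):
  Gamma_p = [[2.2549]]
  r_p     = [1.6821]
With p = 1 this is the single equation gamma(0) phi_1 = gamma(1):
  phi_hat_1 = gamma(1) / gamma(0) = 1.6821 / 2.2549 = 0.7460.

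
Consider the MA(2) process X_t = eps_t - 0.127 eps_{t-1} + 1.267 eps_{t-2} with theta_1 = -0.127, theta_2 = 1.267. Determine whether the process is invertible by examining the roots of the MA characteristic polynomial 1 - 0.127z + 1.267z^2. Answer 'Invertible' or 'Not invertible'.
\text{Not invertible}

The MA(q) characteristic polynomial is P(z) = 1 - 0.127z + 1.267z^2.
Invertibility requires all roots to lie outside the unit circle, i.e. |z| > 1 for every root.
Set 1 + (-0.127) z + (1.267) z^2 = 0, i.e. a z^2 + b z + c = 0 with a = 1.267, b = -0.127, c = 1.
Discriminant D = b^2 - 4ac = (-0.127)^2 - 4*(1.267)*1 = 0.016129 - (5.068) = -5.051871.
D < 0, so the roots are the complex-conjugate pair z = (-b +/- i sqrt(-D)) / (2a) = 0.0501 +/- 0.887i.
For a conjugate pair |z|^2 = z * conj(z) = (product of roots) = c/a = 1/(1.267) = 0.789266, so |z| = sqrt(0.789266) = 0.8884 for both roots.
Moduli of all roots: 0.8884, 0.8884.
All moduli strictly greater than 1? No.
Verdict: Not invertible.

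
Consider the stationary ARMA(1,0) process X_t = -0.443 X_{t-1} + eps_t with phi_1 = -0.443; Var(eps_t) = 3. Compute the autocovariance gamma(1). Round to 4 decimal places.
\gamma(1) = -1.6535

Multiply the model equation by X_{t-k} and take expectations. With theta_0 = psi_0 = 1 and psi_j the MA(infinity) weights, this gives
  gamma(k) - sum_i phi_i gamma(k-i) = c_k,
  c_k = sigma^2 * sum_{j=k..q} theta_j psi_{j-k}   (c_k = 0 for k > q),
using gamma(-m) = gamma(m).
Pure AR (q = 0): c_0 = sigma^2 = 3, c_k = 0 for k >= 1.
Equations for k = 0 and k = 1 (AR order 1):
  gamma(0) = phi_1 gamma(1) + c_0
  gamma(1) = phi_1 gamma(0) + c_1
Substituting the second into the first: gamma(0) (1 - phi_1^2) = c_0 + phi_1 c_1, so
  gamma(0) = c_0 / (1 - phi_1^2) = 3 / (1 - (-0.443)^2) = 3 / 0.803751 = 3.732499.
  gamma(1) = phi_1 gamma(0) = (-0.443)(3.732499) = -1.653497.
Therefore gamma(1) = -1.6535 (to 4 decimal places).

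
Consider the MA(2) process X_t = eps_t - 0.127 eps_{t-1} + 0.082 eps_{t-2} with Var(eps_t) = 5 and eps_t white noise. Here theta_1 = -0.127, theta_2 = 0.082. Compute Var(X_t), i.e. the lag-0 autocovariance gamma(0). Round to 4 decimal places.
\gamma(0) = 5.1143

For an MA(q) process X_t = eps_t + sum_i theta_i eps_{t-i} with
Var(eps_t) = sigma^2, the variance is
  gamma(0) = sigma^2 * (1 + sum_i theta_i^2).
  sum_i theta_i^2 = (-0.127)^2 + (0.082)^2 = 0.016129 + 0.006724 = 0.022853.
  gamma(0) = 5 * (1 + 0.022853) = 5 * 1.022853 = 5.114265, which rounds to 5.1143.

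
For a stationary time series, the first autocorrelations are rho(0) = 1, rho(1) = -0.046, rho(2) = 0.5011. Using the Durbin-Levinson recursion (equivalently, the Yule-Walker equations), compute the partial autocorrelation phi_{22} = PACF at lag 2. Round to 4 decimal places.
\phi_{22} = 0.5000

The PACF at lag k is phi_{kk}, the last component of the solution
to the Yule-Walker system G_k phi = r_k where
  (G_k)_{ij} = rho(|i - j|), (r_k)_i = rho(i), i,j = 1..k.
Equivalently, Durbin-Levinson gives phi_{kk} iteratively:
  phi_{11} = rho(1)
  phi_{kk} = [rho(k) - sum_{j=1..k-1} phi_{k-1,j} rho(k-j)]
            / [1 - sum_{j=1..k-1} phi_{k-1,j} rho(j)],
  phi_{k,j} = phi_{k-1,j} - phi_{kk} phi_{k-1,k-j},  j = 1..k-1.
Step k = 1:
  phi_11 = rho(1) = -0.046.
Step k = 2:
  phi_22 = [rho(2) - phi_11 rho(1)] / [1 - phi_11 rho(1)] = [0.5011 - (-0.046)(-0.046)] / [1 - (-0.046)(-0.046)]
         = 0.498984 / 0.997884 = 0.5.
Therefore phi_{22} = 0.5000.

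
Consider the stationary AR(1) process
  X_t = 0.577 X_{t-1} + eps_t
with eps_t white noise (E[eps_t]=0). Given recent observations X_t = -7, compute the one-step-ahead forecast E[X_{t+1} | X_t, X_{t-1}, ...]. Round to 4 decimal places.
E[X_{t+1} \mid \mathcal F_t] = -4.0390

For an AR(p) model X_t = c + sum_i phi_i X_{t-i} + eps_t, the
one-step-ahead conditional mean is
  E[X_{t+1} | X_t, ...] = c + sum_i phi_i X_{t+1-i}.
Substitute known values:
  E[X_{t+1} | ...] = (0.577) * (-7)
                   = -4.0390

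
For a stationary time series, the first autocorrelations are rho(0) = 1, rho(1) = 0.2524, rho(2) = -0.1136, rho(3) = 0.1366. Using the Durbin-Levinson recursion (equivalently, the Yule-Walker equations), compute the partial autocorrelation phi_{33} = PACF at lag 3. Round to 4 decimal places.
\phi_{33} = 0.2420

The PACF at lag k is phi_{kk}, the last component of the solution
to the Yule-Walker system G_k phi = r_k where
  (G_k)_{ij} = rho(|i - j|), (r_k)_i = rho(i), i,j = 1..k.
Equivalently, Durbin-Levinson gives phi_{kk} iteratively:
  phi_{11} = rho(1)
  phi_{kk} = [rho(k) - sum_{j=1..k-1} phi_{k-1,j} rho(k-j)]
            / [1 - sum_{j=1..k-1} phi_{k-1,j} rho(j)],
  phi_{k,j} = phi_{k-1,j} - phi_{kk} phi_{k-1,k-j},  j = 1..k-1.
Step k = 1:
  phi_11 = rho(1) = 0.2524.
Step k = 2:
  phi_22 = [rho(2) - phi_11 rho(1)] / [1 - phi_11 rho(1)] = [-0.1136 - (0.2524)(0.2524)] / [1 - (0.2524)(0.2524)]
         = -0.17730576 / 0.93629424 = -0.18937.
  Update: phi_21 = phi_11 - phi_22 phi_11 = 0.2524 - (-0.18937)(0.2524) = 0.300197.
Step k = 3:
  phi_33 = [rho(3) - phi_21 rho(2) - phi_22 rho(1)] / [1 - phi_21 rho(1) - phi_22 rho(2)]
    numerator   = 0.1366 - (0.300197)(-0.1136) - (-0.18937)(0.2524) = 0.21849928
    denominator = 1 - (0.300197)(0.2524) - (-0.18937)(-0.1136) = 0.9027179
  phi_33 = 0.21849928 / 0.9027179 = 0.242.
Therefore phi_{33} = 0.2420.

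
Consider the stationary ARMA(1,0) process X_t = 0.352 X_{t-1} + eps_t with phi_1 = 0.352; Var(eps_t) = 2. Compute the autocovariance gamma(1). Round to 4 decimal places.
\gamma(1) = 0.8036

Multiply the model equation by X_{t-k} and take expectations. With theta_0 = psi_0 = 1 and psi_j the MA(infinity) weights, this gives
  gamma(k) - sum_i phi_i gamma(k-i) = c_k,
  c_k = sigma^2 * sum_{j=k..q} theta_j psi_{j-k}   (c_k = 0 for k > q),
using gamma(-m) = gamma(m).
Pure AR (q = 0): c_0 = sigma^2 = 2, c_k = 0 for k >= 1.
Equations for k = 0 and k = 1 (AR order 1):
  gamma(0) = phi_1 gamma(1) + c_0
  gamma(1) = phi_1 gamma(0) + c_1
Substituting the second into the first: gamma(0) (1 - phi_1^2) = c_0 + phi_1 c_1, so
  gamma(0) = c_0 / (1 - phi_1^2) = 2 / (1 - (0.352)^2) = 2 / 0.876096 = 2.282855.
  gamma(1) = phi_1 gamma(0) = (0.352)(2.282855) = 0.803565.
Therefore gamma(1) = 0.8036 (to 4 decimal places).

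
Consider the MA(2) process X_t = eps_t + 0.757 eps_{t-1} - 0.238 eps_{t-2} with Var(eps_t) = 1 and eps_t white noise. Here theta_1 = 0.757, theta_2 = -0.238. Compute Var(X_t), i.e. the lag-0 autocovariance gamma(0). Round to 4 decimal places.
\gamma(0) = 1.6297

For an MA(q) process X_t = eps_t + sum_i theta_i eps_{t-i} with
Var(eps_t) = sigma^2, the variance is
  gamma(0) = sigma^2 * (1 + sum_i theta_i^2).
  sum_i theta_i^2 = (0.757)^2 + (-0.238)^2 = 0.573049 + 0.056644 = 0.629693.
  gamma(0) = 1 * (1 + 0.629693) = 1 * 1.629693 = 1.629693, which rounds to 1.6297.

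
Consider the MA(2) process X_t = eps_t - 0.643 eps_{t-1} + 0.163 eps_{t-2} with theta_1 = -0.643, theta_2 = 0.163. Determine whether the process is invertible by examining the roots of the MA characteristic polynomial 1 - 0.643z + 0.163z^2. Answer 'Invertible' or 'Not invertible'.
\text{Invertible}

The MA(q) characteristic polynomial is P(z) = 1 - 0.643z + 0.163z^2.
Invertibility requires all roots to lie outside the unit circle, i.e. |z| > 1 for every root.
Set 1 + (-0.643) z + (0.163) z^2 = 0, i.e. a z^2 + b z + c = 0 with a = 0.163, b = -0.643, c = 1.
Discriminant D = b^2 - 4ac = (-0.643)^2 - 4*(0.163)*1 = 0.413449 - (0.652) = -0.238551.
D < 0, so the roots are the complex-conjugate pair z = (-b +/- i sqrt(-D)) / (2a) = 1.9724 +/- 1.4982i.
For a conjugate pair |z|^2 = z * conj(z) = (product of roots) = c/a = 1/(0.163) = 6.134969, so |z| = sqrt(6.134969) = 2.4769 for both roots.
Moduli of all roots: 2.4769, 2.4769.
All moduli strictly greater than 1? Yes.
Verdict: Invertible.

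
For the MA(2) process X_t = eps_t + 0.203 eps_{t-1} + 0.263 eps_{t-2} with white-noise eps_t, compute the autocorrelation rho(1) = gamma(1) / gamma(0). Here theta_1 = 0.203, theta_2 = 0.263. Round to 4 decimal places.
\rho(1) = 0.2309

For an MA(q) process with theta_0 = 1, the autocovariance is
  gamma(k) = sigma^2 * sum_{i=0..q-k} theta_i * theta_{i+k},
and rho(k) = gamma(k) / gamma(0). Sigma^2 cancels.
  numerator   = (1)*(0.203) + (0.203)*(0.263) = 0.256389.
  denominator = (1)^2 + (0.203)^2 + (0.263)^2 = 1.110378.
  rho(1) = 0.256389 / 1.110378 = 0.2309.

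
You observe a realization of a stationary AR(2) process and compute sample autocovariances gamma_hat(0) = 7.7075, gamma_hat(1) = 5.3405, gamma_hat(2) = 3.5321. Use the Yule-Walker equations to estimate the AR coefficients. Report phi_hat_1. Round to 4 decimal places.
\hat\phi_{1} = 0.7220

The Yule-Walker equations for an AR(p) process read, in matrix form,
  Gamma_p phi = r_p,   with   (Gamma_p)_{ij} = gamma(|i - j|),
                       (r_p)_i = gamma(i),   i,j = 1..p.
Substitute the sample gammas (Toeplitz matrix and right-hand side of size 2):
  Gamma_p = [[7.7075, 5.3405], [5.3405, 7.7075]]
  r_p     = [5.3405, 3.5321]
Written out:
  7.7075 phi_1 + 5.3405 phi_2 = 5.3405
  5.3405 phi_1 + 7.7075 phi_2 = 3.5321
Solve by Cramer's rule:
  det = gamma(0)^2 - gamma(1)^2 = (7.7075)^2 - (5.3405)^2 = 59.40555625 - 28.52094025 = 30.884616
  phi_hat_1 = [gamma(1) gamma(0) - gamma(1) gamma(2)] / det = [(5.3405)(7.7075) - (5.3405)(3.5321)] / 30.884616 = 22.2987237 / 30.884616 = 0.722
  phi_hat_2 = [gamma(0) gamma(2) - gamma(1)^2] / det = [(7.7075)(3.5321) - (5.3405)^2] / 30.884616 = -1.2972795 / 30.884616 = -0.042
So phi_hat = [0.7220, -0.0420].
Therefore phi_hat_1 = 0.7220.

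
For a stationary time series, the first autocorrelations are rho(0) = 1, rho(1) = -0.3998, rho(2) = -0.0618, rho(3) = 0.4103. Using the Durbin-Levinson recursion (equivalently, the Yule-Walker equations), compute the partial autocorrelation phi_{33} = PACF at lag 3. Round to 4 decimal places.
\phi_{33} = 0.3500

The PACF at lag k is phi_{kk}, the last component of the solution
to the Yule-Walker system G_k phi = r_k where
  (G_k)_{ij} = rho(|i - j|), (r_k)_i = rho(i), i,j = 1..k.
Equivalently, Durbin-Levinson gives phi_{kk} iteratively:
  phi_{11} = rho(1)
  phi_{kk} = [rho(k) - sum_{j=1..k-1} phi_{k-1,j} rho(k-j)]
            / [1 - sum_{j=1..k-1} phi_{k-1,j} rho(j)],
  phi_{k,j} = phi_{k-1,j} - phi_{kk} phi_{k-1,k-j},  j = 1..k-1.
Step k = 1:
  phi_11 = rho(1) = -0.3998.
Step k = 2:
  phi_22 = [rho(2) - phi_11 rho(1)] / [1 - phi_11 rho(1)] = [-0.0618 - (-0.3998)(-0.3998)] / [1 - (-0.3998)(-0.3998)]
         = -0.22164004 / 0.84015996 = -0.263807.
  Update: phi_21 = phi_11 - phi_22 phi_11 = -0.3998 - (-0.263807)(-0.3998) = -0.50527.
Step k = 3:
  phi_33 = [rho(3) - phi_21 rho(2) - phi_22 rho(1)] / [1 - phi_21 rho(1) - phi_22 rho(2)]
    numerator   = 0.4103 - (-0.50527)(-0.0618) - (-0.263807)(-0.3998) = 0.27360429
    denominator = 1 - (-0.50527)(-0.3998) - (-0.263807)(-0.0618) = 0.78168978
  phi_33 = 0.27360429 / 0.78168978 = 0.35.
Therefore phi_{33} = 0.3500.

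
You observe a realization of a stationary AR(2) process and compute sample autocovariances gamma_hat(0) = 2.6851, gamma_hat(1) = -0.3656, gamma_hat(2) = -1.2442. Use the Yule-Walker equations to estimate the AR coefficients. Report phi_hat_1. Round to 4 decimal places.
\hat\phi_{1} = -0.2030

The Yule-Walker equations for an AR(p) process read, in matrix form,
  Gamma_p phi = r_p,   with   (Gamma_p)_{ij} = gamma(|i - j|),
                       (r_p)_i = gamma(i),   i,j = 1..p.
Substitute the sample gammas (Toeplitz matrix and right-hand side of size 2):
  Gamma_p = [[2.6851, -0.3656], [-0.3656, 2.6851]]
  r_p     = [-0.3656, -1.2442]
Written out:
  2.6851 phi_1 - 0.3656 phi_2 = -0.3656
  -0.3656 phi_1 + 2.6851 phi_2 = -1.2442
Solve by Cramer's rule:
  det = gamma(0)^2 - gamma(1)^2 = (2.6851)^2 - (-0.3656)^2 = 7.20976201 - 0.13366336 = 7.07609865
  phi_hat_1 = [gamma(1) gamma(0) - gamma(1) gamma(2)] / det = [(-0.3656)(2.6851) - (-0.3656)(-1.2442)] / 7.07609865 = -1.43655208 / 7.07609865 = -0.203
  phi_hat_2 = [gamma(0) gamma(2) - gamma(1)^2] / det = [(2.6851)(-1.2442) - (-0.3656)^2] / 7.07609865 = -3.47446478 / 7.07609865 = -0.491
So phi_hat = [-0.2030, -0.4910].
Therefore phi_hat_1 = -0.2030.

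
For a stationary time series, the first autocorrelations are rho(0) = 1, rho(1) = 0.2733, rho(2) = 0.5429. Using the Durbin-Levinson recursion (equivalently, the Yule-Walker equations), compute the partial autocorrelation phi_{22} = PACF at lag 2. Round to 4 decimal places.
\phi_{22} = 0.5060

The PACF at lag k is phi_{kk}, the last component of the solution
to the Yule-Walker system G_k phi = r_k where
  (G_k)_{ij} = rho(|i - j|), (r_k)_i = rho(i), i,j = 1..k.
Equivalently, Durbin-Levinson gives phi_{kk} iteratively:
  phi_{11} = rho(1)
  phi_{kk} = [rho(k) - sum_{j=1..k-1} phi_{k-1,j} rho(k-j)]
            / [1 - sum_{j=1..k-1} phi_{k-1,j} rho(j)],
  phi_{k,j} = phi_{k-1,j} - phi_{kk} phi_{k-1,k-j},  j = 1..k-1.
Step k = 1:
  phi_11 = rho(1) = 0.2733.
Step k = 2:
  phi_22 = [rho(2) - phi_11 rho(1)] / [1 - phi_11 rho(1)] = [0.5429 - (0.2733)(0.2733)] / [1 - (0.2733)(0.2733)]
         = 0.46820711 / 0.92530711 = 0.506.
Therefore phi_{22} = 0.5060.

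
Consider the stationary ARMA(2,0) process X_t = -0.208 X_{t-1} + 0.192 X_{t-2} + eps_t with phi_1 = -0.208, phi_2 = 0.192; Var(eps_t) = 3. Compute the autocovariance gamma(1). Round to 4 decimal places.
\gamma(1) = -0.8587

Multiply the model equation by X_{t-k} and take expectations. With theta_0 = psi_0 = 1 and psi_j the MA(infinity) weights, this gives
  gamma(k) - sum_i phi_i gamma(k-i) = c_k,
  c_k = sigma^2 * sum_{j=k..q} theta_j psi_{j-k}   (c_k = 0 for k > q),
using gamma(-m) = gamma(m).
Pure AR (q = 0): c_0 = sigma^2 = 3, c_k = 0 for k >= 1.
Equations for k = 0, 1, 2 (AR order 2, c_2 = 0):
  (E0) gamma(0) = phi_1 gamma(1) + phi_2 gamma(2) + c_0
  (E1) gamma(1) = phi_1 gamma(0) + phi_2 gamma(1) + c_1
  (E2) gamma(2) = phi_1 gamma(1) + phi_2 gamma(0)
From (E1): gamma(1) = A gamma(0) + B with
  A = phi_1 / (1 - phi_2) = -0.208 / 0.808 = -0.257426,   B = c_1 / (1 - phi_2) = 0 / 0.808 = 0.
Insert (E2) into (E0): gamma(0) (1 - phi_2^2) = phi_1 (1 + phi_2) gamma(1) + c_0.
  phi_1 (1 + phi_2) = (-0.208)(1.192) = -0.247936,   1 - phi_2^2 = 0.963136.
Replace gamma(1) by A gamma(0) + B and collect gamma(0):
  gamma(0) [0.963136 - (-0.247936)(-0.257426)] = c_0 = 3
  gamma(0) * 0.899311 = 3
  gamma(0) = 3 / 0.899311 = 3.335888.
  gamma(1) = A gamma(0) = (-0.257426)(3.335888) = -0.858743.
Therefore gamma(1) = -0.8587 (to 4 decimal places).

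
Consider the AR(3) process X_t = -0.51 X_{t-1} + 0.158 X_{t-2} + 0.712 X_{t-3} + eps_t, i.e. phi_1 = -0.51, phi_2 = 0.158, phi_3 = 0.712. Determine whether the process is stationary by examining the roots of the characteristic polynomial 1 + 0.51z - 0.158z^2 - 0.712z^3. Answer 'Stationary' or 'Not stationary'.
\text{Stationary}

The AR(p) characteristic polynomial is P(z) = 1 + 0.51z - 0.158z^2 - 0.712z^3.
Stationarity requires all roots to lie outside the unit circle, i.e. |z| > 1 for every root.
Degree 3: look for a simple real root z0 first, then factor out (1 - z/z0) and solve the remaining quadratic.
Testing z0 = 1.25: P(1.25) = 1 + (0.51)(1.25) + (-0.158)(1.25)^2 + (-0.712)(1.25)^3
  = 1 + (0.6375) + (-0.246875) + (-1.390625) = 0.  So z_0 = 1.25 is a root, |z_0| = 1.25.
Divide out the factor (1 - 0.8 z) = (1 - z/z0) (since 1/z0 = 0.8):
  P(z) = (1 - 0.8 z)(1 + (1.31) z + (0.89) z^2)
  [check: z-coef 1.31 - (0.8) = 0.51; z^2-coef 0.89 - (0.8)(1.31) = -0.158; z^3-coef -(0.8)(0.89) = -0.712.]
Remaining roots from the quadratic factor 1 + (1.31) z + (0.89) z^2:
  Set 1 + (1.31) z + (0.89) z^2 = 0, i.e. a z^2 + b z + c = 0 with a = 0.89, b = 1.31, c = 1.
  Discriminant D = b^2 - 4ac = (1.31)^2 - 4*(0.89)*1 = 1.7161 - (3.56) = -1.8439.
  D < 0, so the roots are the complex-conjugate pair z = (-b +/- i sqrt(-D)) / (2a) = -0.736 +/- 0.7629i.
  For a conjugate pair |z|^2 = z * conj(z) = (product of roots) = c/a = 1/(0.89) = 1.123596, so |z| = sqrt(1.123596) = 1.06 for both roots.
Moduli of all roots: 1.2500, 1.0600, 1.0600.
All moduli strictly greater than 1? Yes.
Verdict: Stationary.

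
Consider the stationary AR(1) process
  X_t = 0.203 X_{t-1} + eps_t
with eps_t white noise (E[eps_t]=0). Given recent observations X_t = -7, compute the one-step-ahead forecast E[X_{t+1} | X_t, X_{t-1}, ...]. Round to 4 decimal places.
E[X_{t+1} \mid \mathcal F_t] = -1.4210

For an AR(p) model X_t = c + sum_i phi_i X_{t-i} + eps_t, the
one-step-ahead conditional mean is
  E[X_{t+1} | X_t, ...] = c + sum_i phi_i X_{t+1-i}.
Substitute known values:
  E[X_{t+1} | ...] = (0.203) * (-7)
                   = -1.4210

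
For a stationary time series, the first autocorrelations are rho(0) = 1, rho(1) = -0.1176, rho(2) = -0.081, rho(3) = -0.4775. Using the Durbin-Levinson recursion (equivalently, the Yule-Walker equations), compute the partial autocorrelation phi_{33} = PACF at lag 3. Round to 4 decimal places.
\phi_{33} = -0.5110

The PACF at lag k is phi_{kk}, the last component of the solution
to the Yule-Walker system G_k phi = r_k where
  (G_k)_{ij} = rho(|i - j|), (r_k)_i = rho(i), i,j = 1..k.
Equivalently, Durbin-Levinson gives phi_{kk} iteratively:
  phi_{11} = rho(1)
  phi_{kk} = [rho(k) - sum_{j=1..k-1} phi_{k-1,j} rho(k-j)]
            / [1 - sum_{j=1..k-1} phi_{k-1,j} rho(j)],
  phi_{k,j} = phi_{k-1,j} - phi_{kk} phi_{k-1,k-j},  j = 1..k-1.
Step k = 1:
  phi_11 = rho(1) = -0.1176.
Step k = 2:
  phi_22 = [rho(2) - phi_11 rho(1)] / [1 - phi_11 rho(1)] = [-0.081 - (-0.1176)(-0.1176)] / [1 - (-0.1176)(-0.1176)]
         = -0.09482976 / 0.98617024 = -0.09616.
  Update: phi_21 = phi_11 - phi_22 phi_11 = -0.1176 - (-0.09616)(-0.1176) = -0.128908.
Step k = 3:
  phi_33 = [rho(3) - phi_21 rho(2) - phi_22 rho(1)] / [1 - phi_21 rho(1) - phi_22 rho(2)]
    numerator   = -0.4775 - (-0.128908)(-0.081) - (-0.09616)(-0.1176) = -0.49924995
    denominator = 1 - (-0.128908)(-0.1176) - (-0.09616)(-0.081) = 0.97705145
  phi_33 = -0.49924995 / 0.97705145 = -0.511.
Therefore phi_{33} = -0.5110.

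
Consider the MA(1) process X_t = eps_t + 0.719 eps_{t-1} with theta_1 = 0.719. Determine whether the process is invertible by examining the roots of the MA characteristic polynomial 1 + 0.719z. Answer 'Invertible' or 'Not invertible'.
\text{Invertible}

The MA(q) characteristic polynomial is P(z) = 1 + 0.719z.
Invertibility requires all roots to lie outside the unit circle, i.e. |z| > 1 for every root.
This is linear in z: 1 + (0.719) z = 0  =>  z = -1/(0.719) = -1.390821,  |z| = 1.390821.
Moduli of all roots: 1.3908.
All moduli strictly greater than 1? Yes.
Verdict: Invertible.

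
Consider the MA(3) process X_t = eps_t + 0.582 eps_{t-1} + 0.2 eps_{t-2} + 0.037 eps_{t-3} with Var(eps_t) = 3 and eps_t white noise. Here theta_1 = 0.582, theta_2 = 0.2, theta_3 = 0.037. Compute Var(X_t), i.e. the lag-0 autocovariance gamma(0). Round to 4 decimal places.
\gamma(0) = 4.1403

For an MA(q) process X_t = eps_t + sum_i theta_i eps_{t-i} with
Var(eps_t) = sigma^2, the variance is
  gamma(0) = sigma^2 * (1 + sum_i theta_i^2).
  sum_i theta_i^2 = (0.582)^2 + (0.2)^2 + (0.037)^2 = 0.338724 + 0.04 + 0.001369 = 0.380093.
  gamma(0) = 3 * (1 + 0.380093) = 3 * 1.380093 = 4.140279, which rounds to 4.1403.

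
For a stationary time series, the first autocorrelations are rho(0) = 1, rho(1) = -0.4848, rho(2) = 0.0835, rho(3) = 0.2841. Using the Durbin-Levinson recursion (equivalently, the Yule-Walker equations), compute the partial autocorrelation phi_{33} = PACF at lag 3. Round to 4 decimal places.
\phi_{33} = 0.3219

The PACF at lag k is phi_{kk}, the last component of the solution
to the Yule-Walker system G_k phi = r_k where
  (G_k)_{ij} = rho(|i - j|), (r_k)_i = rho(i), i,j = 1..k.
Equivalently, Durbin-Levinson gives phi_{kk} iteratively:
  phi_{11} = rho(1)
  phi_{kk} = [rho(k) - sum_{j=1..k-1} phi_{k-1,j} rho(k-j)]
            / [1 - sum_{j=1..k-1} phi_{k-1,j} rho(j)],
  phi_{k,j} = phi_{k-1,j} - phi_{kk} phi_{k-1,k-j},  j = 1..k-1.
Step k = 1:
  phi_11 = rho(1) = -0.4848.
Step k = 2:
  phi_22 = [rho(2) - phi_11 rho(1)] / [1 - phi_11 rho(1)] = [0.0835 - (-0.4848)(-0.4848)] / [1 - (-0.4848)(-0.4848)]
         = -0.15153104 / 0.76496896 = -0.198088.
  Update: phi_21 = phi_11 - phi_22 phi_11 = -0.4848 - (-0.198088)(-0.4848) = -0.580833.
Step k = 3:
  phi_33 = [rho(3) - phi_21 rho(2) - phi_22 rho(1)] / [1 - phi_21 rho(1) - phi_22 rho(2)]
    numerator   = 0.2841 - (-0.580833)(0.0835) - (-0.198088)(-0.4848) = 0.23656657
    denominator = 1 - (-0.580833)(-0.4848) - (-0.198088)(0.0835) = 0.73495251
  phi_33 = 0.23656657 / 0.73495251 = 0.3219.
Therefore phi_{33} = 0.3219.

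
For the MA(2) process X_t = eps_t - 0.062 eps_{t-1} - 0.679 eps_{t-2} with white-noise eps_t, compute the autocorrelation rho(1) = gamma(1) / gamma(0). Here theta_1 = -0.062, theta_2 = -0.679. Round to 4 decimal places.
\rho(1) = -0.0136

For an MA(q) process with theta_0 = 1, the autocovariance is
  gamma(k) = sigma^2 * sum_{i=0..q-k} theta_i * theta_{i+k},
and rho(k) = gamma(k) / gamma(0). Sigma^2 cancels.
  numerator   = (1)*(-0.062) + (-0.062)*(-0.679) = -0.019902.
  denominator = (1)^2 + (-0.062)^2 + (-0.679)^2 = 1.464885.
  rho(1) = -0.019902 / 1.464885 = -0.0136.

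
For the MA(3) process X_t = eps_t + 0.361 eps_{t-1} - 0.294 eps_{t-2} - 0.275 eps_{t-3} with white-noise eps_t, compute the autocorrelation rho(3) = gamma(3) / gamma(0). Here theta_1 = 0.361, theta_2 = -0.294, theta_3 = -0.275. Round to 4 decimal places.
\rho(3) = -0.2128

For an MA(q) process with theta_0 = 1, the autocovariance is
  gamma(k) = sigma^2 * sum_{i=0..q-k} theta_i * theta_{i+k},
and rho(k) = gamma(k) / gamma(0). Sigma^2 cancels.
  numerator   = (1)*(-0.275) = -0.275.
  denominator = (1)^2 + (0.361)^2 + (-0.294)^2 + (-0.275)^2 = 1.292382.
  rho(3) = -0.275 / 1.292382 = -0.2128.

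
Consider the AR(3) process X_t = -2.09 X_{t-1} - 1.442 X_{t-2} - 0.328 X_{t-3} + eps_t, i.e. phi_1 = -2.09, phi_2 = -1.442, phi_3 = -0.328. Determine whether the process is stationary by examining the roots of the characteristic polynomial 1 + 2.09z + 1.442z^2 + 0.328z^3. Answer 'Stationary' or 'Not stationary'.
\text{Stationary}

The AR(p) characteristic polynomial is P(z) = 1 + 2.09z + 1.442z^2 + 0.328z^3.
Stationarity requires all roots to lie outside the unit circle, i.e. |z| > 1 for every root.
Degree 3: look for a simple real root z0 first, then factor out (1 - z/z0) and solve the remaining quadratic.
Testing z0 = -1.25: P(-1.25) = 1 + (2.09)(-1.25) + (1.442)(-1.25)^2 + (0.328)(-1.25)^3
  = 1 + (-2.6125) + (2.253125) + (-0.640625) = 0.  So z_0 = -1.25 is a root, |z_0| = 1.25.
Divide out the factor (1 + 0.8 z) = (1 - z/z0) (since 1/z0 = -0.8):
  P(z) = (1 + 0.8 z)(1 + (1.29) z + (0.41) z^2)
  [check: z-coef 1.29 - (-0.8) = 2.09; z^2-coef 0.41 - (-0.8)(1.29) = 1.442; z^3-coef -(-0.8)(0.41) = 0.328.]
Remaining roots from the quadratic factor 1 + (1.29) z + (0.41) z^2:
  Set 1 + (1.29) z + (0.41) z^2 = 0, i.e. a z^2 + b z + c = 0 with a = 0.41, b = 1.29, c = 1.
  Discriminant D = b^2 - 4ac = (1.29)^2 - 4*(0.41)*1 = 1.6641 - (1.64) = 0.0241.
  D >= 0, so the roots are real: z = (-b +/- sqrt(D)) / (2a) = (-1.29 +/- 0.155242) / (0.82).
    z_1 = (-1.29 + 0.155242) / (0.82) = -1.3839,   |z_1| = 1.3839.
    z_2 = (-1.29 - 0.155242) / (0.82) = -1.7625,   |z_2| = 1.7625.
Moduli of all roots: 1.2500, 1.3839, 1.7625.
All moduli strictly greater than 1? Yes.
Verdict: Stationary.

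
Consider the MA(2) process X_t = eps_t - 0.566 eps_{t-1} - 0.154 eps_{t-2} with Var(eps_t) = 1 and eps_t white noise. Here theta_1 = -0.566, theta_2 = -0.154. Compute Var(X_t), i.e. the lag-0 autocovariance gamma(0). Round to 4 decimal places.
\gamma(0) = 1.3441

For an MA(q) process X_t = eps_t + sum_i theta_i eps_{t-i} with
Var(eps_t) = sigma^2, the variance is
  gamma(0) = sigma^2 * (1 + sum_i theta_i^2).
  sum_i theta_i^2 = (-0.566)^2 + (-0.154)^2 = 0.320356 + 0.023716 = 0.344072.
  gamma(0) = 1 * (1 + 0.344072) = 1 * 1.344072 = 1.344072, which rounds to 1.3441.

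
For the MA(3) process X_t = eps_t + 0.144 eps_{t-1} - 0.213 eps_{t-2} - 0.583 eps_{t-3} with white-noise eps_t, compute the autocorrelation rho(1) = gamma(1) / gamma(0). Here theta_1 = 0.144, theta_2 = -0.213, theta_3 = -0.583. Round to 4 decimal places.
\rho(1) = 0.1689

For an MA(q) process with theta_0 = 1, the autocovariance is
  gamma(k) = sigma^2 * sum_{i=0..q-k} theta_i * theta_{i+k},
and rho(k) = gamma(k) / gamma(0). Sigma^2 cancels.
  numerator   = (1)*(0.144) + (0.144)*(-0.213) + (-0.213)*(-0.583) = 0.237507.
  denominator = (1)^2 + (0.144)^2 + (-0.213)^2 + (-0.583)^2 = 1.405994.
  rho(1) = 0.237507 / 1.405994 = 0.1689.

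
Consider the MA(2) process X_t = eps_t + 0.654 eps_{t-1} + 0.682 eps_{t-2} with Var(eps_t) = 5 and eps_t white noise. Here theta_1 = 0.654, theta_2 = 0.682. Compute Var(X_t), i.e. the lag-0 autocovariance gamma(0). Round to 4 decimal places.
\gamma(0) = 9.4642

For an MA(q) process X_t = eps_t + sum_i theta_i eps_{t-i} with
Var(eps_t) = sigma^2, the variance is
  gamma(0) = sigma^2 * (1 + sum_i theta_i^2).
  sum_i theta_i^2 = (0.654)^2 + (0.682)^2 = 0.427716 + 0.465124 = 0.89284.
  gamma(0) = 5 * (1 + 0.89284) = 5 * 1.89284 = 9.4642.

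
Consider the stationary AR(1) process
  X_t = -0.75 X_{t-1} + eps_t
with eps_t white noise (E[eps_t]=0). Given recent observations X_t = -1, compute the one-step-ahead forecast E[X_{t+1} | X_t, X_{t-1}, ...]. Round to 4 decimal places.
E[X_{t+1} \mid \mathcal F_t] = 0.7500

For an AR(p) model X_t = c + sum_i phi_i X_{t-i} + eps_t, the
one-step-ahead conditional mean is
  E[X_{t+1} | X_t, ...] = c + sum_i phi_i X_{t+1-i}.
Substitute known values:
  E[X_{t+1} | ...] = (-0.75) * (-1)
                   = 0.7500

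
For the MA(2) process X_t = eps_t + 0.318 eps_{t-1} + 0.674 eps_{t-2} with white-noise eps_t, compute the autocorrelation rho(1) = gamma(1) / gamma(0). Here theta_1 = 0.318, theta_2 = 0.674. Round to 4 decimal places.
\rho(1) = 0.3422

For an MA(q) process with theta_0 = 1, the autocovariance is
  gamma(k) = sigma^2 * sum_{i=0..q-k} theta_i * theta_{i+k},
and rho(k) = gamma(k) / gamma(0). Sigma^2 cancels.
  numerator   = (1)*(0.318) + (0.318)*(0.674) = 0.532332.
  denominator = (1)^2 + (0.318)^2 + (0.674)^2 = 1.5554.
  rho(1) = 0.532332 / 1.5554 = 0.3422.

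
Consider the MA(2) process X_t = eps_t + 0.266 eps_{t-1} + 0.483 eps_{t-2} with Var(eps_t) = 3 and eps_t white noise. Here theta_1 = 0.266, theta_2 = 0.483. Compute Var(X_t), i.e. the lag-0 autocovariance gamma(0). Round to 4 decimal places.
\gamma(0) = 3.9121

For an MA(q) process X_t = eps_t + sum_i theta_i eps_{t-i} with
Var(eps_t) = sigma^2, the variance is
  gamma(0) = sigma^2 * (1 + sum_i theta_i^2).
  sum_i theta_i^2 = (0.266)^2 + (0.483)^2 = 0.070756 + 0.233289 = 0.304045.
  gamma(0) = 3 * (1 + 0.304045) = 3 * 1.304045 = 3.912135, which rounds to 3.9121.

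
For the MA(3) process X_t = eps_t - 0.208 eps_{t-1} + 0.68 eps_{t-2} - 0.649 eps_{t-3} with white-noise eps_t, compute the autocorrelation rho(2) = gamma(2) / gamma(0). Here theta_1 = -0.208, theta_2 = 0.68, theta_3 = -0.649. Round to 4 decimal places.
\rho(2) = 0.4230

For an MA(q) process with theta_0 = 1, the autocovariance is
  gamma(k) = sigma^2 * sum_{i=0..q-k} theta_i * theta_{i+k},
and rho(k) = gamma(k) / gamma(0). Sigma^2 cancels.
  numerator   = (1)*(0.68) + (-0.208)*(-0.649) = 0.814992.
  denominator = (1)^2 + (-0.208)^2 + (0.68)^2 + (-0.649)^2 = 1.926865.
  rho(2) = 0.814992 / 1.926865 = 0.4230.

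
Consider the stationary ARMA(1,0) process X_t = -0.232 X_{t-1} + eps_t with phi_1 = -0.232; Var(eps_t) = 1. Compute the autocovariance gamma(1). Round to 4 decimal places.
\gamma(1) = -0.2452

Multiply the model equation by X_{t-k} and take expectations. With theta_0 = psi_0 = 1 and psi_j the MA(infinity) weights, this gives
  gamma(k) - sum_i phi_i gamma(k-i) = c_k,
  c_k = sigma^2 * sum_{j=k..q} theta_j psi_{j-k}   (c_k = 0 for k > q),
using gamma(-m) = gamma(m).
Pure AR (q = 0): c_0 = sigma^2 = 1, c_k = 0 for k >= 1.
Equations for k = 0 and k = 1 (AR order 1):
  gamma(0) = phi_1 gamma(1) + c_0
  gamma(1) = phi_1 gamma(0) + c_1
Substituting the second into the first: gamma(0) (1 - phi_1^2) = c_0 + phi_1 c_1, so
  gamma(0) = c_0 / (1 - phi_1^2) = 1 / (1 - (-0.232)^2) = 1 / 0.946176 = 1.056886.
  gamma(1) = phi_1 gamma(0) = (-0.232)(1.056886) = -0.245198.
Therefore gamma(1) = -0.2452 (to 4 decimal places).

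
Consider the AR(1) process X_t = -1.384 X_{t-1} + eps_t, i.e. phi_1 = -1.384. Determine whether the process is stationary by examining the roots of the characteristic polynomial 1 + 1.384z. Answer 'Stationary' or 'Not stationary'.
\text{Not stationary}

The AR(p) characteristic polynomial is P(z) = 1 + 1.384z.
Stationarity requires all roots to lie outside the unit circle, i.e. |z| > 1 for every root.
This is linear in z: 1 + (1.384) z = 0  =>  z = -1/(1.384) = -0.722543,  |z| = 0.722543.
Moduli of all roots: 0.7225.
All moduli strictly greater than 1? No.
Verdict: Not stationary.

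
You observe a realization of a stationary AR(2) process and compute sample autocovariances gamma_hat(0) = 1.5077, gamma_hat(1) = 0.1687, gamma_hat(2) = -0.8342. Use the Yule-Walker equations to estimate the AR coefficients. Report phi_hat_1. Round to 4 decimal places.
\hat\phi_{1} = 0.1760

The Yule-Walker equations for an AR(p) process read, in matrix form,
  Gamma_p phi = r_p,   with   (Gamma_p)_{ij} = gamma(|i - j|),
                       (r_p)_i = gamma(i),   i,j = 1..p.
Substitute the sample gammas (Toeplitz matrix and right-hand side of size 2):
  Gamma_p = [[1.5077, 0.1687], [0.1687, 1.5077]]
  r_p     = [0.1687, -0.8342]
Written out:
  1.5077 phi_1 + 0.1687 phi_2 = 0.1687
  0.1687 phi_1 + 1.5077 phi_2 = -0.8342
Solve by Cramer's rule:
  det = gamma(0)^2 - gamma(1)^2 = (1.5077)^2 - (0.1687)^2 = 2.27315929 - 0.02845969 = 2.2446996
  phi_hat_1 = [gamma(1) gamma(0) - gamma(1) gamma(2)] / det = [(0.1687)(1.5077) - (0.1687)(-0.8342)] / 2.2446996 = 0.39507853 / 2.2446996 = 0.176
  phi_hat_2 = [gamma(0) gamma(2) - gamma(1)^2] / det = [(1.5077)(-0.8342) - (0.1687)^2] / 2.2446996 = -1.28618303 / 2.2446996 = -0.573
So phi_hat = [0.1760, -0.5730].
Therefore phi_hat_1 = 0.1760.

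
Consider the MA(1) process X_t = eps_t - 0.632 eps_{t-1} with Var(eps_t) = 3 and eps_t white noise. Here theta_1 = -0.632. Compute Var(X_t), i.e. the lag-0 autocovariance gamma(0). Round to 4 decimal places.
\gamma(0) = 4.1983

For an MA(q) process X_t = eps_t + sum_i theta_i eps_{t-i} with
Var(eps_t) = sigma^2, the variance is
  gamma(0) = sigma^2 * (1 + sum_i theta_i^2).
  sum_i theta_i^2 = (-0.632)^2 = 0.399424.
  gamma(0) = 3 * (1 + 0.399424) = 3 * 1.399424 = 4.198272, which rounds to 4.1983.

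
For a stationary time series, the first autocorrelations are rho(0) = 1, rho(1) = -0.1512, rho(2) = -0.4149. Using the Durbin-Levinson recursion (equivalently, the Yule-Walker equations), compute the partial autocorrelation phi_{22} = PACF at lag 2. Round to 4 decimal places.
\phi_{22} = -0.4480

The PACF at lag k is phi_{kk}, the last component of the solution
to the Yule-Walker system G_k phi = r_k where
  (G_k)_{ij} = rho(|i - j|), (r_k)_i = rho(i), i,j = 1..k.
Equivalently, Durbin-Levinson gives phi_{kk} iteratively:
  phi_{11} = rho(1)
  phi_{kk} = [rho(k) - sum_{j=1..k-1} phi_{k-1,j} rho(k-j)]
            / [1 - sum_{j=1..k-1} phi_{k-1,j} rho(j)],
  phi_{k,j} = phi_{k-1,j} - phi_{kk} phi_{k-1,k-j},  j = 1..k-1.
Step k = 1:
  phi_11 = rho(1) = -0.1512.
Step k = 2:
  phi_22 = [rho(2) - phi_11 rho(1)] / [1 - phi_11 rho(1)] = [-0.4149 - (-0.1512)(-0.1512)] / [1 - (-0.1512)(-0.1512)]
         = -0.43776144 / 0.97713856 = -0.448.
Therefore phi_{22} = -0.4480.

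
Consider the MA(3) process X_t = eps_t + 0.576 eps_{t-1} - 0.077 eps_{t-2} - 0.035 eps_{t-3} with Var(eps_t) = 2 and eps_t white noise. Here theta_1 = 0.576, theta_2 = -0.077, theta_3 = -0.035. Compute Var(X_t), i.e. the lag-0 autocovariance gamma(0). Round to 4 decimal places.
\gamma(0) = 2.6779

For an MA(q) process X_t = eps_t + sum_i theta_i eps_{t-i} with
Var(eps_t) = sigma^2, the variance is
  gamma(0) = sigma^2 * (1 + sum_i theta_i^2).
  sum_i theta_i^2 = (0.576)^2 + (-0.077)^2 + (-0.035)^2 = 0.331776 + 0.005929 + 0.001225 = 0.33893.
  gamma(0) = 2 * (1 + 0.33893) = 2 * 1.33893 = 2.67786, which rounds to 2.6779.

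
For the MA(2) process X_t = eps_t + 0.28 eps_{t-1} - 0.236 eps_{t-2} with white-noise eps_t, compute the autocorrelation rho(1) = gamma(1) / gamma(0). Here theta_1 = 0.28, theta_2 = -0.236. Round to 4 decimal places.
\rho(1) = 0.1886

For an MA(q) process with theta_0 = 1, the autocovariance is
  gamma(k) = sigma^2 * sum_{i=0..q-k} theta_i * theta_{i+k},
and rho(k) = gamma(k) / gamma(0). Sigma^2 cancels.
  numerator   = (1)*(0.28) + (0.28)*(-0.236) = 0.21392.
  denominator = (1)^2 + (0.28)^2 + (-0.236)^2 = 1.134096.
  rho(1) = 0.21392 / 1.134096 = 0.1886.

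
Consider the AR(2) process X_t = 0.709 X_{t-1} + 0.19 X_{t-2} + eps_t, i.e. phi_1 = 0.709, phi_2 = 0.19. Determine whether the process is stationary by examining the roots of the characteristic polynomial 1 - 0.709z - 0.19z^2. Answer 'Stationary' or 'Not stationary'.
\text{Stationary}

The AR(p) characteristic polynomial is P(z) = 1 - 0.709z - 0.19z^2.
Stationarity requires all roots to lie outside the unit circle, i.e. |z| > 1 for every root.
Set 1 + (-0.709) z + (-0.19) z^2 = 0, i.e. a z^2 + b z + c = 0 with a = -0.19, b = -0.709, c = 1.
Discriminant D = b^2 - 4ac = (-0.709)^2 - 4*(-0.19)*1 = 0.502681 - (-0.76) = 1.262681.
D >= 0, so the roots are real: z = (-b +/- sqrt(D)) / (2a) = (0.709 +/- 1.123691) / (-0.38).
  z_1 = (0.709 + 1.123691) / (-0.38) = -4.8229,   |z_1| = 4.8229.
  z_2 = (0.709 - 1.123691) / (-0.38) = 1.0913,   |z_2| = 1.0913.
Moduli of all roots: 4.8229, 1.0913.
All moduli strictly greater than 1? Yes.
Verdict: Stationary.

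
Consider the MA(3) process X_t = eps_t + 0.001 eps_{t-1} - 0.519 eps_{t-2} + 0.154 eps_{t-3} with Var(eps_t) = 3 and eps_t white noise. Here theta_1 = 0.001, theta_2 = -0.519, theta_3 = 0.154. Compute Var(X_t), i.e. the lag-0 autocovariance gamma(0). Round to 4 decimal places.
\gamma(0) = 3.8792

For an MA(q) process X_t = eps_t + sum_i theta_i eps_{t-i} with
Var(eps_t) = sigma^2, the variance is
  gamma(0) = sigma^2 * (1 + sum_i theta_i^2).
  sum_i theta_i^2 = (0.001)^2 + (-0.519)^2 + (0.154)^2 = 0.000001 + 0.269361 + 0.023716 = 0.293078.
  gamma(0) = 3 * (1 + 0.293078) = 3 * 1.293078 = 3.879234, which rounds to 3.8792.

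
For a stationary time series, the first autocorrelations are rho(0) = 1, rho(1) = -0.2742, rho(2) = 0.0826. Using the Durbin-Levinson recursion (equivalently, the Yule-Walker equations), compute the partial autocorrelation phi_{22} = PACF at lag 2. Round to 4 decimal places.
\phi_{22} = 0.0080

The PACF at lag k is phi_{kk}, the last component of the solution
to the Yule-Walker system G_k phi = r_k where
  (G_k)_{ij} = rho(|i - j|), (r_k)_i = rho(i), i,j = 1..k.
Equivalently, Durbin-Levinson gives phi_{kk} iteratively:
  phi_{11} = rho(1)
  phi_{kk} = [rho(k) - sum_{j=1..k-1} phi_{k-1,j} rho(k-j)]
            / [1 - sum_{j=1..k-1} phi_{k-1,j} rho(j)],
  phi_{k,j} = phi_{k-1,j} - phi_{kk} phi_{k-1,k-j},  j = 1..k-1.
Step k = 1:
  phi_11 = rho(1) = -0.2742.
Step k = 2:
  phi_22 = [rho(2) - phi_11 rho(1)] / [1 - phi_11 rho(1)] = [0.0826 - (-0.2742)(-0.2742)] / [1 - (-0.2742)(-0.2742)]
         = 0.00741436 / 0.92481436 = 0.008.
Therefore phi_{22} = 0.0080.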